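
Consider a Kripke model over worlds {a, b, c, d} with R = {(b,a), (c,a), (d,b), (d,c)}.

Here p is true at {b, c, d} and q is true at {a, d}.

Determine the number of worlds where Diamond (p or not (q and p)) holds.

3

a: no successors, so Diamond (p or not (q and p)) fails. ✗
b: successors {a}; p or not (q and p) there: a:T. ✓
c: successors {a}; p or not (q and p) there: a:T. ✓
d: successors {b, c}; p or not (q and p) there: b:T, c:T. ✓
Satisfying worlds: {b, c, d}.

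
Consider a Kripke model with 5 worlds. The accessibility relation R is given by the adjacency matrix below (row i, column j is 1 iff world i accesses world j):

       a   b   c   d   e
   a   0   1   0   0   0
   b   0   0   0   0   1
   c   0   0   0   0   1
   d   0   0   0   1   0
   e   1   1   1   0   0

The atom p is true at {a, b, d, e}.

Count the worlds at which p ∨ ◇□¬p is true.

a: p is T, ◇□¬p is F. ✓
b: p is T, ◇□¬p is F. ✓
c: p is F, ◇□¬p is F. ✗
d: p is T, ◇□¬p is F. ✓
e: p is T, ◇□¬p is F. ✓
Satisfying worlds: {a, b, d, e}.

4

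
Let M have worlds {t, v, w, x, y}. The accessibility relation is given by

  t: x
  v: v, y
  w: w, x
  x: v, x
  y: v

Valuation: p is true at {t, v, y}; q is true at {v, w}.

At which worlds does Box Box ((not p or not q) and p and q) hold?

∅

t: successors {x}; Box ((not p or not q) and p and q) there: x:F. ✗
v: successors {v, y}; Box ((not p or not q) and p and q) there: v:F, y:F. ✗
w: successors {w, x}; Box ((not p or not q) and p and q) there: w:F, x:F. ✗
x: successors {v, x}; Box ((not p or not q) and p and q) there: v:F, x:F. ✗
y: successors {v}; Box ((not p or not q) and p and q) there: v:F. ✗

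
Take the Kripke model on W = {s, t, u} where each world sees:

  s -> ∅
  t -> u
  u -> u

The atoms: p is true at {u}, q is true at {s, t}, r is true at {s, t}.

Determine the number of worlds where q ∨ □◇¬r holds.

s: q is T, □◇¬r is T. ✓
t: q is T, □◇¬r is T. ✓
u: q is F, □◇¬r is T. ✓
Satisfying worlds: {s, t, u}.

3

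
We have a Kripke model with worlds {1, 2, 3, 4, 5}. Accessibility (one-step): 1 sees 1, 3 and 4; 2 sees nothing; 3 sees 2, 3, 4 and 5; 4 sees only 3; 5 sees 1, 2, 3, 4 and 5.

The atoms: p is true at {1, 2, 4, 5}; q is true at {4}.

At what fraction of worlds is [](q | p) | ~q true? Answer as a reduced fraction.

1: [](q | p) is F, ~q is T. ✓
2: [](q | p) is T, ~q is T. ✓
3: [](q | p) is F, ~q is T. ✓
4: [](q | p) is F, ~q is F. ✗
5: [](q | p) is F, ~q is T. ✓
That's 4 of 5 worlds, so 4/5.

4/5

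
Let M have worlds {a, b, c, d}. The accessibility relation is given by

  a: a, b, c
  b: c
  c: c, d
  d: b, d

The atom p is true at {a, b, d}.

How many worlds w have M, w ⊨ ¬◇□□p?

4

a: ◇□□p is F. ✓
b: ◇□□p is F. ✓
c: ◇□□p is F. ✓
d: ◇□□p is F. ✓
Satisfying worlds: {a, b, c, d}.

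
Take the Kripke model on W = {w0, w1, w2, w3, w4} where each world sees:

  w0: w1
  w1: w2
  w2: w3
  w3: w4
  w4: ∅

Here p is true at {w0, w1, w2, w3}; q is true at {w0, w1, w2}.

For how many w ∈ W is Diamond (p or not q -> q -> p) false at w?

1

w0: successors {w1}; p or not q -> q -> p there: w1:T. ✓
w1: successors {w2}; p or not q -> q -> p there: w2:T. ✓
w2: successors {w3}; p or not q -> q -> p there: w3:T. ✓
w3: successors {w4}; p or not q -> q -> p there: w4:T. ✓
w4: no successors, so Diamond (p or not q -> q -> p) fails. ✗
Satisfying worlds: {w0, w1, w2, w3}.
So Diamond (p or not q -> q -> p) fails at the other 1 world.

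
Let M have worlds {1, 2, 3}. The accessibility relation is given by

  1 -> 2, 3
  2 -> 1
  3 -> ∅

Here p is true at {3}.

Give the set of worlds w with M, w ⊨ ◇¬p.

1: successors {2, 3}; ¬p there: 2:T, 3:F. ✓
2: successors {1}; ¬p there: 1:T. ✓
3: no successors, so ◇¬p fails. ✗

{1, 2}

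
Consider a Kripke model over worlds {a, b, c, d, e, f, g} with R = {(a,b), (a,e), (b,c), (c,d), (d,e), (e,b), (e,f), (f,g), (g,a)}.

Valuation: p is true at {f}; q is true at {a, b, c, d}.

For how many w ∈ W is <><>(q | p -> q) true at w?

a: successors {b, e}; <>(q | p -> q) there: b:T, e:T. ✓
b: successors {c}; <>(q | p -> q) there: c:T. ✓
c: successors {d}; <>(q | p -> q) there: d:T. ✓
d: successors {e}; <>(q | p -> q) there: e:T. ✓
e: successors {b, f}; <>(q | p -> q) there: b:T, f:T. ✓
f: successors {g}; <>(q | p -> q) there: g:T. ✓
g: successors {a}; <>(q | p -> q) there: a:T. ✓
Satisfying worlds: {a, b, c, d, e, f, g}.

7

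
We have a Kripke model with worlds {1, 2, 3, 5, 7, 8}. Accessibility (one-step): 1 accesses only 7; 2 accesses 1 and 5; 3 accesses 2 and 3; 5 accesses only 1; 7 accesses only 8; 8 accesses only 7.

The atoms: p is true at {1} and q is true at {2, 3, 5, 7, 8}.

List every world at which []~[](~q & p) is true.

{1, 3, 5, 7, 8}

1: successors {7}; ~[](~q & p) there: 7:T. ✓
2: successors {1, 5}; ~[](~q & p) there: 1:T, 5:F. ✗
3: successors {2, 3}; ~[](~q & p) there: 2:T, 3:T. ✓
5: successors {1}; ~[](~q & p) there: 1:T. ✓
7: successors {8}; ~[](~q & p) there: 8:T. ✓
8: successors {7}; ~[](~q & p) there: 7:T. ✓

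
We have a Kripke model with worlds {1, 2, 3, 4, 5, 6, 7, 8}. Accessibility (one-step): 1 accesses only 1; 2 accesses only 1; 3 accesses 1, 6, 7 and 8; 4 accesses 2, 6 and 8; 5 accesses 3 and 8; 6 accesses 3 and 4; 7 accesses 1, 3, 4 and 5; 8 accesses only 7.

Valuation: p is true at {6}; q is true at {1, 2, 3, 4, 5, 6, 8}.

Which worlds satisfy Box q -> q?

{1, 2, 3, 4, 5, 6, 8}

1: Box q is T, q is T. ✓
2: Box q is T, q is T. ✓
3: Box q is F, q is T. ✓
4: Box q is T, q is T. ✓
5: Box q is T, q is T. ✓
6: Box q is T, q is T. ✓
7: Box q is T, q is F. ✗
8: Box q is F, q is T. ✓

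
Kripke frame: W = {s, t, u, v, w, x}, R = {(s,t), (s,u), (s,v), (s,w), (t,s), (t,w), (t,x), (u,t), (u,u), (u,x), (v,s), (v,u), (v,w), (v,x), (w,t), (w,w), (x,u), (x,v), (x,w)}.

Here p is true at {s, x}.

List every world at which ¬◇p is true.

s: ◇p is F. ✓
t: ◇p is T. ✗
u: ◇p is T. ✗
v: ◇p is T. ✗
w: ◇p is F. ✓
x: ◇p is F. ✓

{s, w, x}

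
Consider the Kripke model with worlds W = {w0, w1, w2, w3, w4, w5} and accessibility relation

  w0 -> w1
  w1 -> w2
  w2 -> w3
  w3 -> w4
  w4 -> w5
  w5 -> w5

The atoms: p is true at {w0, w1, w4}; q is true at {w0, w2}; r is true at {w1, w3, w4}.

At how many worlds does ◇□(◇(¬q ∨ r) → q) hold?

w0: successors {w1}; □(◇(¬q ∨ r) → q) there: w1:T. ✓
w1: successors {w2}; □(◇(¬q ∨ r) → q) there: w2:F. ✗
w2: successors {w3}; □(◇(¬q ∨ r) → q) there: w3:F. ✗
w3: successors {w4}; □(◇(¬q ∨ r) → q) there: w4:F. ✗
w4: successors {w5}; □(◇(¬q ∨ r) → q) there: w5:F. ✗
w5: successors {w5}; □(◇(¬q ∨ r) → q) there: w5:F. ✗
Satisfying worlds: {w0}.

1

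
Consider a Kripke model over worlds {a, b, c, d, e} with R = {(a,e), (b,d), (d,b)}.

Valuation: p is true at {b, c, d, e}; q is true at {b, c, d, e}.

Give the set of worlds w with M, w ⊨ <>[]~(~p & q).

a: successors {e}; []~(~p & q) there: e:T. ✓
b: successors {d}; []~(~p & q) there: d:T. ✓
c: no successors, so <>[]~(~p & q) fails. ✗
d: successors {b}; []~(~p & q) there: b:T. ✓
e: no successors, so <>[]~(~p & q) fails. ✗

{a, b, d}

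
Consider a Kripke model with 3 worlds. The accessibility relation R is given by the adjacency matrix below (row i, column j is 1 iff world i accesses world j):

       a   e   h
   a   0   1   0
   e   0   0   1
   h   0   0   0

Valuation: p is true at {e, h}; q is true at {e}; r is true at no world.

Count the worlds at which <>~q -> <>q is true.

2

a: <>~q is F, <>q is T. ✓
e: <>~q is T, <>q is F. ✗
h: <>~q is F, <>q is F. ✓
Satisfying worlds: {a, h}.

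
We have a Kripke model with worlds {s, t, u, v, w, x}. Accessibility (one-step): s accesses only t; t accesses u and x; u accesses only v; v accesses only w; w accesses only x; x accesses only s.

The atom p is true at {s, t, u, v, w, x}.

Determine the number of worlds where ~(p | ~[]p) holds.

0

s: p | ~[]p is T. ✗
t: p | ~[]p is T. ✗
u: p | ~[]p is T. ✗
v: p | ~[]p is T. ✗
w: p | ~[]p is T. ✗
x: p | ~[]p is T. ✗
Satisfying worlds: ∅.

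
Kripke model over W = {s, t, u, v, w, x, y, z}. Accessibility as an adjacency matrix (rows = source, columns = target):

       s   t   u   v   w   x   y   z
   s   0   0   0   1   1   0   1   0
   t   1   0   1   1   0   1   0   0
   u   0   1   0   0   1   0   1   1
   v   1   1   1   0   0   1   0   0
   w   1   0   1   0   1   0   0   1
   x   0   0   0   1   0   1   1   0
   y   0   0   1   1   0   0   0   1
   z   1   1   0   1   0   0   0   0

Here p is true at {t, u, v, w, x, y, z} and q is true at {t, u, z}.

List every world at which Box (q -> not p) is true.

{s, x}

s: successors {v, w, y}; q -> not p there: v:T, w:T, y:T. ✓
t: successors {s, u, v, x}; q -> not p there: s:T, u:F, v:T, x:T. ✗
u: successors {t, w, y, z}; q -> not p there: t:F, w:T, y:T, z:F. ✗
v: successors {s, t, u, x}; q -> not p there: s:T, t:F, u:F, x:T. ✗
w: successors {s, u, w, z}; q -> not p there: s:T, u:F, w:T, z:F. ✗
x: successors {v, x, y}; q -> not p there: v:T, x:T, y:T. ✓
y: successors {u, v, z}; q -> not p there: u:F, v:T, z:F. ✗
z: successors {s, t, v}; q -> not p there: s:T, t:F, v:T. ✗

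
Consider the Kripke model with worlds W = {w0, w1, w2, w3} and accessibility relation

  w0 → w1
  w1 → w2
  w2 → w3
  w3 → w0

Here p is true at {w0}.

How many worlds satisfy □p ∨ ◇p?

1

w0: □p is F, ◇p is F. ✗
w1: □p is F, ◇p is F. ✗
w2: □p is F, ◇p is F. ✗
w3: □p is T, ◇p is T. ✓
Satisfying worlds: {w3}.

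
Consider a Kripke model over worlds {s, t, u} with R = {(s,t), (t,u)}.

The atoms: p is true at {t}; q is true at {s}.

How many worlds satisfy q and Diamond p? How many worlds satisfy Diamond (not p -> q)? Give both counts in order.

For q and Diamond p:
s: q is T, Diamond p is T. ✓
t: q is F, Diamond p is F. ✗
u: q is F, Diamond p is F. ✗
— 1 world.
For Diamond (not p -> q):
s: successors {t}; not p -> q there: t:T. ✓
t: successors {u}; not p -> q there: u:F. ✗
u: no successors, so Diamond (not p -> q) fails. ✗
— 1 world.

1 and 1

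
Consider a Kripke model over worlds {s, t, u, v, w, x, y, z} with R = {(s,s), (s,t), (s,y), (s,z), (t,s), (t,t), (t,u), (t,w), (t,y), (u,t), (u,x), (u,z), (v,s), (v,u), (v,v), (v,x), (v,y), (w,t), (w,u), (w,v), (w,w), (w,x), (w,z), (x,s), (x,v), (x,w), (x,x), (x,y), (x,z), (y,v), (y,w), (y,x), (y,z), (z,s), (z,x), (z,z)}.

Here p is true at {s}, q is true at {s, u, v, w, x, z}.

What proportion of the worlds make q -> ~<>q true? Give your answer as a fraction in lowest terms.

1/4

s: q is T, ~<>q is F. ✗
t: q is F, ~<>q is F. ✓
u: q is T, ~<>q is F. ✗
v: q is T, ~<>q is F. ✗
w: q is T, ~<>q is F. ✗
x: q is T, ~<>q is F. ✗
y: q is F, ~<>q is F. ✓
z: q is T, ~<>q is F. ✗
That's 2 of 8 worlds, so 2/8 = 1/4.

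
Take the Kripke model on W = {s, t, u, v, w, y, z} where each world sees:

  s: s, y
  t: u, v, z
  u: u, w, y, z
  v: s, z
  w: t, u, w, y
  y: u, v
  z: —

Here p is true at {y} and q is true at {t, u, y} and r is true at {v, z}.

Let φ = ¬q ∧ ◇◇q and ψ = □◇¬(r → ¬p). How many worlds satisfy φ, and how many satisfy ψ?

For ¬q ∧ ◇◇q:
s: ¬q is T, ◇◇q is T. ✓
t: ¬q is F, ◇◇q is T. ✗
u: ¬q is F, ◇◇q is T. ✗
v: ¬q is T, ◇◇q is T. ✓
w: ¬q is T, ◇◇q is T. ✓
y: ¬q is F, ◇◇q is T. ✗
z: ¬q is T, ◇◇q is F. ✗
— 3 worlds.
For □◇¬(r → ¬p):
s: successors {s, y}; ◇¬(r → ¬p) there: s:F, y:F. ✗
t: successors {u, v, z}; ◇¬(r → ¬p) there: u:F, v:F, z:F. ✗
u: successors {u, w, y, z}; ◇¬(r → ¬p) there: u:F, w:F, y:F, z:F. ✗
v: successors {s, z}; ◇¬(r → ¬p) there: s:F, z:F. ✗
w: successors {t, u, w, y}; ◇¬(r → ¬p) there: t:F, u:F, w:F, y:F. ✗
y: successors {u, v}; ◇¬(r → ¬p) there: u:F, v:F. ✗
z: no successors, so □◇¬(r → ¬p) holds vacuously. ✓
— 1 world.

3 and 1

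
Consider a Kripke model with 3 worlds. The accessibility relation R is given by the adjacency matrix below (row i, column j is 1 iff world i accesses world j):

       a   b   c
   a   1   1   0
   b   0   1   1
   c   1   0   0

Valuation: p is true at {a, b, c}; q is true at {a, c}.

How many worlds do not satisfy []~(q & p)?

a: successors {a, b}; ~(q & p) there: a:F, b:T. ✗
b: successors {b, c}; ~(q & p) there: b:T, c:F. ✗
c: successors {a}; ~(q & p) there: a:F. ✗
Satisfying worlds: ∅.
So []~(q & p) fails at the other 3 worlds.

3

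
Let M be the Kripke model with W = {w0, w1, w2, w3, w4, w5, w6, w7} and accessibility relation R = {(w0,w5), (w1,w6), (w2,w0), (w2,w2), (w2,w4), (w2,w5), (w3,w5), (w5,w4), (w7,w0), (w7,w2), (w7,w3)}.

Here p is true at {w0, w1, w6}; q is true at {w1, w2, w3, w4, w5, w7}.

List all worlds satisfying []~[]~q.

{w0, w3, w4, w6, w7}

w0: successors {w5}; ~[]~q there: w5:T. ✓
w1: successors {w6}; ~[]~q there: w6:F. ✗
w2: successors {w0, w2, w4, w5}; ~[]~q there: w0:T, w2:T, w4:F, w5:T. ✗
w3: successors {w5}; ~[]~q there: w5:T. ✓
w4: no successors, so []~[]~q holds vacuously. ✓
w5: successors {w4}; ~[]~q there: w4:F. ✗
w6: no successors, so []~[]~q holds vacuously. ✓
w7: successors {w0, w2, w3}; ~[]~q there: w0:T, w2:T, w3:T. ✓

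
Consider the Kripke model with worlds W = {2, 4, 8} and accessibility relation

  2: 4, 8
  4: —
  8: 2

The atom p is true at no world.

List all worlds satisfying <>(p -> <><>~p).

2: successors {4, 8}; p -> <><>~p there: 4:T, 8:T. ✓
4: no successors, so <>(p -> <><>~p) fails. ✗
8: successors {2}; p -> <><>~p there: 2:T. ✓

{2, 8}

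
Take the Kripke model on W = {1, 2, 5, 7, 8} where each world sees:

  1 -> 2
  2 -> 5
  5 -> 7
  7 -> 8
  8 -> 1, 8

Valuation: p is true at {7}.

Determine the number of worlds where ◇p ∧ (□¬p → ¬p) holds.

1: ◇p is F, □¬p → ¬p is T. ✗
2: ◇p is F, □¬p → ¬p is T. ✗
5: ◇p is T, □¬p → ¬p is T. ✓
7: ◇p is F, □¬p → ¬p is F. ✗
8: ◇p is F, □¬p → ¬p is T. ✗
Satisfying worlds: {5}.

1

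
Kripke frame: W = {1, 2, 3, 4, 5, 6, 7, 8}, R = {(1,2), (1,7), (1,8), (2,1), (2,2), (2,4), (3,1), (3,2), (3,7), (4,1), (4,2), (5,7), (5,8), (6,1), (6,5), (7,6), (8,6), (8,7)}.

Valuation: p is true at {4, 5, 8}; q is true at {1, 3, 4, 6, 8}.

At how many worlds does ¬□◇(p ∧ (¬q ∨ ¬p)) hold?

7

1: □◇(p ∧ (¬q ∨ ¬p)) is F. ✓
2: □◇(p ∧ (¬q ∨ ¬p)) is F. ✓
3: □◇(p ∧ (¬q ∨ ¬p)) is F. ✓
4: □◇(p ∧ (¬q ∨ ¬p)) is F. ✓
5: □◇(p ∧ (¬q ∨ ¬p)) is F. ✓
6: □◇(p ∧ (¬q ∨ ¬p)) is F. ✓
7: □◇(p ∧ (¬q ∨ ¬p)) is T. ✗
8: □◇(p ∧ (¬q ∨ ¬p)) is F. ✓
Satisfying worlds: {1, 2, 3, 4, 5, 6, 8}.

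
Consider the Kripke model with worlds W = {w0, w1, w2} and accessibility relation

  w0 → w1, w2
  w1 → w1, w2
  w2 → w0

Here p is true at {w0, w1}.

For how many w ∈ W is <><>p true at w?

w0: successors {w1, w2}; <>p there: w1:T, w2:T. ✓
w1: successors {w1, w2}; <>p there: w1:T, w2:T. ✓
w2: successors {w0}; <>p there: w0:T. ✓
Satisfying worlds: {w0, w1, w2}.

3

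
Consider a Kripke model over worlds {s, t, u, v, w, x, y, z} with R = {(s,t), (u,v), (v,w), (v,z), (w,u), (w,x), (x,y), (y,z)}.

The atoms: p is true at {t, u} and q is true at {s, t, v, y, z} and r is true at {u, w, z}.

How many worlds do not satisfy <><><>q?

6

s: successors {t}; <><>q there: t:F. ✗
t: no successors, so <><><>q fails. ✗
u: successors {v}; <><>q there: v:F. ✗
v: successors {w, z}; <><>q there: w:T, z:F. ✓
w: successors {u, x}; <><>q there: u:T, x:T. ✓
x: successors {y}; <><>q there: y:F. ✗
y: successors {z}; <><>q there: z:F. ✗
z: no successors, so <><><>q fails. ✗
Satisfying worlds: {v, w}.
So <><><>q fails at the other 6 worlds.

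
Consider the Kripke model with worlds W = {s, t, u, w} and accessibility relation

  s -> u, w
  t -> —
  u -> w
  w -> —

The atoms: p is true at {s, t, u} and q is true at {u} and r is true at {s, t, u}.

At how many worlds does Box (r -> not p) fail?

s: successors {u, w}; r -> not p there: u:F, w:T. ✗
t: no successors, so Box (r -> not p) holds vacuously. ✓
u: successors {w}; r -> not p there: w:T. ✓
w: no successors, so Box (r -> not p) holds vacuously. ✓
Satisfying worlds: {t, u, w}.
So Box (r -> not p) fails at the other 1 world.

1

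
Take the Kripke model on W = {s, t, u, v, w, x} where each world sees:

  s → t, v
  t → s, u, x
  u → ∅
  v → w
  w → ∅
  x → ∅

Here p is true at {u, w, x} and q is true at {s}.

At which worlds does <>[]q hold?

{t, v}

s: successors {t, v}; []q there: t:F, v:F. ✗
t: successors {s, u, x}; []q there: s:F, u:T, x:T. ✓
u: no successors, so <>[]q fails. ✗
v: successors {w}; []q there: w:T. ✓
w: no successors, so <>[]q fails. ✗
x: no successors, so <>[]q fails. ✗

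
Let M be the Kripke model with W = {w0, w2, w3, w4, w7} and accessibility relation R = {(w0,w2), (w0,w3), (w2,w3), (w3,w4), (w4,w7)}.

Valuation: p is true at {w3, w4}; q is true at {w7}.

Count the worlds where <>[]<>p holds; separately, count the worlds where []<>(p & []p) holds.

2 and 1

For <>[]<>p:
w0: successors {w2, w3}; []<>p there: w2:T, w3:F. ✓
w2: successors {w3}; []<>p there: w3:F. ✗
w3: successors {w4}; []<>p there: w4:F. ✗
w4: successors {w7}; []<>p there: w7:T. ✓
w7: no successors, so <>[]<>p fails. ✗
— 2 worlds.
For []<>(p & []p):
w0: successors {w2, w3}; <>(p & []p) there: w2:T, w3:F. ✗
w2: successors {w3}; <>(p & []p) there: w3:F. ✗
w3: successors {w4}; <>(p & []p) there: w4:F. ✗
w4: successors {w7}; <>(p & []p) there: w7:F. ✗
w7: no successors, so []<>(p & []p) holds vacuously. ✓
— 1 world.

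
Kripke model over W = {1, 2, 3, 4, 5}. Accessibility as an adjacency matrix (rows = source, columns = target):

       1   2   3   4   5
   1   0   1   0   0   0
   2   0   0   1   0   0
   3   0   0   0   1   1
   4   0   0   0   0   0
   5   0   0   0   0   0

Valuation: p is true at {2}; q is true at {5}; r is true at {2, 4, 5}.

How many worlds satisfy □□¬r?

4

1: successors {2}; □¬r there: 2:T. ✓
2: successors {3}; □¬r there: 3:F. ✗
3: successors {4, 5}; □¬r there: 4:T, 5:T. ✓
4: no successors, so □□¬r holds vacuously. ✓
5: no successors, so □□¬r holds vacuously. ✓
Satisfying worlds: {1, 3, 4, 5}.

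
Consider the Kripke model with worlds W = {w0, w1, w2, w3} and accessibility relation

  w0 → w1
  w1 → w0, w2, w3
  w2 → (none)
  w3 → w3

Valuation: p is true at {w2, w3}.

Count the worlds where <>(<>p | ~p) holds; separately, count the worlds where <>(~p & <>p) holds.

For <>(<>p | ~p):
w0: successors {w1}; <>p | ~p there: w1:T. ✓
w1: successors {w0, w2, w3}; <>p | ~p there: w0:T, w2:F, w3:T. ✓
w2: no successors, so <>(<>p | ~p) fails. ✗
w3: successors {w3}; <>p | ~p there: w3:T. ✓
— 3 worlds.
For <>(~p & <>p):
w0: successors {w1}; ~p & <>p there: w1:T. ✓
w1: successors {w0, w2, w3}; ~p & <>p there: w0:F, w2:F, w3:F. ✗
w2: no successors, so <>(~p & <>p) fails. ✗
w3: successors {w3}; ~p & <>p there: w3:F. ✗
— 1 world.

3 and 1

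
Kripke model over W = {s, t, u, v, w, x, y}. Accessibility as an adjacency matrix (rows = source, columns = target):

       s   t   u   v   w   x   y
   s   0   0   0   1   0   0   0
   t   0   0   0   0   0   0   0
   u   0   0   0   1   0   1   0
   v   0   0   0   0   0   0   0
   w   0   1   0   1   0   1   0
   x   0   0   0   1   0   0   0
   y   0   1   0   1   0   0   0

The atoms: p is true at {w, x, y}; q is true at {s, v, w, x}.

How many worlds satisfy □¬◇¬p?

s: successors {v}; ¬◇¬p there: v:T. ✓
t: no successors, so □¬◇¬p holds vacuously. ✓
u: successors {v, x}; ¬◇¬p there: v:T, x:F. ✗
v: no successors, so □¬◇¬p holds vacuously. ✓
w: successors {t, v, x}; ¬◇¬p there: t:T, v:T, x:F. ✗
x: successors {v}; ¬◇¬p there: v:T. ✓
y: successors {t, v}; ¬◇¬p there: t:T, v:T. ✓
Satisfying worlds: {s, t, v, x, y}.

5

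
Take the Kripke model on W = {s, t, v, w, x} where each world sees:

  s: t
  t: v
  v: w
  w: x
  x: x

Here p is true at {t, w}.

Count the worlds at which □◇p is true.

1

s: successors {t}; ◇p there: t:F. ✗
t: successors {v}; ◇p there: v:T. ✓
v: successors {w}; ◇p there: w:F. ✗
w: successors {x}; ◇p there: x:F. ✗
x: successors {x}; ◇p there: x:F. ✗
Satisfying worlds: {t}.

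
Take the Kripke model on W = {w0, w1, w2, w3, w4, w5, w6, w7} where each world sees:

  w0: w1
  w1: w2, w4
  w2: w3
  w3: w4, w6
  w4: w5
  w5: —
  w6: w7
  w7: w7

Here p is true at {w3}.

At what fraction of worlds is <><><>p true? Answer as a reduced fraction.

w0: successors {w1}; <><>p there: w1:T. ✓
w1: successors {w2, w4}; <><>p there: w2:F, w4:F. ✗
w2: successors {w3}; <><>p there: w3:F. ✗
w3: successors {w4, w6}; <><>p there: w4:F, w6:F. ✗
w4: successors {w5}; <><>p there: w5:F. ✗
w5: no successors, so <><><>p fails. ✗
w6: successors {w7}; <><>p there: w7:F. ✗
w7: successors {w7}; <><>p there: w7:F. ✗
That's 1 of 8 worlds, so 1/8.

1/8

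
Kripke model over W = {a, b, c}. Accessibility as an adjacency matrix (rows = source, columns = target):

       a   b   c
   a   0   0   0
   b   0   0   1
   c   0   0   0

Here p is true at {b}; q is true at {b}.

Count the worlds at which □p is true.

2

a: no successors, so □p holds vacuously. ✓
b: successors {c}; p there: c:F. ✗
c: no successors, so □p holds vacuously. ✓
Satisfying worlds: {a, c}.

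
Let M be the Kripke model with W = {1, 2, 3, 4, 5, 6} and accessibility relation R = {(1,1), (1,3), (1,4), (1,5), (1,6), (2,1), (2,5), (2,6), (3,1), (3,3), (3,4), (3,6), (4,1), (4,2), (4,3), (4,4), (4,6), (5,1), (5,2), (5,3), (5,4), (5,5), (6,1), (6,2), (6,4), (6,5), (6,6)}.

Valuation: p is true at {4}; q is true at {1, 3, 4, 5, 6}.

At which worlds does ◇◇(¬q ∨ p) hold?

1: successors {1, 3, 4, 5, 6}; ◇(¬q ∨ p) there: 1:T, 3:T, 4:T, 5:T, 6:T. ✓
2: successors {1, 5, 6}; ◇(¬q ∨ p) there: 1:T, 5:T, 6:T. ✓
3: successors {1, 3, 4, 6}; ◇(¬q ∨ p) there: 1:T, 3:T, 4:T, 6:T. ✓
4: successors {1, 2, 3, 4, 6}; ◇(¬q ∨ p) there: 1:T, 2:F, 3:T, 4:T, 6:T. ✓
5: successors {1, 2, 3, 4, 5}; ◇(¬q ∨ p) there: 1:T, 2:F, 3:T, 4:T, 5:T. ✓
6: successors {1, 2, 4, 5, 6}; ◇(¬q ∨ p) there: 1:T, 2:F, 4:T, 5:T, 6:T. ✓

{1, 2, 3, 4, 5, 6}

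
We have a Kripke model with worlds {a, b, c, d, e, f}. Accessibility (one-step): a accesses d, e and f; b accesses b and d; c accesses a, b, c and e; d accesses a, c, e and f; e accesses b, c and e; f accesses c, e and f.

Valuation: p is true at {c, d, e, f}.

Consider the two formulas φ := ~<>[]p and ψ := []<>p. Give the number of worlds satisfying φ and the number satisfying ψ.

2 and 6

For ~<>[]p:
a: <>[]p is T. ✗
b: <>[]p is F. ✓
c: <>[]p is T. ✗
d: <>[]p is T. ✗
e: <>[]p is F. ✓
f: <>[]p is T. ✗
— 2 worlds.
For []<>p:
a: successors {d, e, f}; <>p there: d:T, e:T, f:T. ✓
b: successors {b, d}; <>p there: b:T, d:T. ✓
c: successors {a, b, c, e}; <>p there: a:T, b:T, c:T, e:T. ✓
d: successors {a, c, e, f}; <>p there: a:T, c:T, e:T, f:T. ✓
e: successors {b, c, e}; <>p there: b:T, c:T, e:T. ✓
f: successors {c, e, f}; <>p there: c:T, e:T, f:T. ✓
— 6 worlds.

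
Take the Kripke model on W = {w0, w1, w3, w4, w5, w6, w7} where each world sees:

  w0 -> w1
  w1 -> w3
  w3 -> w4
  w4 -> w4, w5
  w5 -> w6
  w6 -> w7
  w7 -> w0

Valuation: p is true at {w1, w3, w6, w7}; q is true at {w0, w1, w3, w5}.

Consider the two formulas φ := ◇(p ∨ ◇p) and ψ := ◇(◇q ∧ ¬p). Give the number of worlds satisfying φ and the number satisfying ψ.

For ◇(p ∨ ◇p):
w0: successors {w1}; p ∨ ◇p there: w1:T. ✓
w1: successors {w3}; p ∨ ◇p there: w3:T. ✓
w3: successors {w4}; p ∨ ◇p there: w4:F. ✗
w4: successors {w4, w5}; p ∨ ◇p there: w4:F, w5:T. ✓
w5: successors {w6}; p ∨ ◇p there: w6:T. ✓
w6: successors {w7}; p ∨ ◇p there: w7:T. ✓
w7: successors {w0}; p ∨ ◇p there: w0:T. ✓
— 6 worlds.
For ◇(◇q ∧ ¬p):
w0: successors {w1}; ◇q ∧ ¬p there: w1:F. ✗
w1: successors {w3}; ◇q ∧ ¬p there: w3:F. ✗
w3: successors {w4}; ◇q ∧ ¬p there: w4:T. ✓
w4: successors {w4, w5}; ◇q ∧ ¬p there: w4:T, w5:F. ✓
w5: successors {w6}; ◇q ∧ ¬p there: w6:F. ✗
w6: successors {w7}; ◇q ∧ ¬p there: w7:F. ✗
w7: successors {w0}; ◇q ∧ ¬p there: w0:T. ✓
— 3 worlds.

6 and 3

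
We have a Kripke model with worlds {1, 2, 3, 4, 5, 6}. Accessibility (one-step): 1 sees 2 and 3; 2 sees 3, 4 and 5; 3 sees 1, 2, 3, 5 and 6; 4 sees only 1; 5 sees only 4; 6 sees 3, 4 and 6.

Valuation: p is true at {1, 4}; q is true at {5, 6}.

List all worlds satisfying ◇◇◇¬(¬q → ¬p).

{1, 2, 3, 4, 6}

1: successors {2, 3}; ◇◇¬(¬q → ¬p) there: 2:T, 3:T. ✓
2: successors {3, 4, 5}; ◇◇¬(¬q → ¬p) there: 3:T, 4:F, 5:T. ✓
3: successors {1, 2, 3, 5, 6}; ◇◇¬(¬q → ¬p) there: 1:T, 2:T, 3:T, 5:T, 6:T. ✓
4: successors {1}; ◇◇¬(¬q → ¬p) there: 1:T. ✓
5: successors {4}; ◇◇¬(¬q → ¬p) there: 4:F. ✗
6: successors {3, 4, 6}; ◇◇¬(¬q → ¬p) there: 3:T, 4:F, 6:T. ✓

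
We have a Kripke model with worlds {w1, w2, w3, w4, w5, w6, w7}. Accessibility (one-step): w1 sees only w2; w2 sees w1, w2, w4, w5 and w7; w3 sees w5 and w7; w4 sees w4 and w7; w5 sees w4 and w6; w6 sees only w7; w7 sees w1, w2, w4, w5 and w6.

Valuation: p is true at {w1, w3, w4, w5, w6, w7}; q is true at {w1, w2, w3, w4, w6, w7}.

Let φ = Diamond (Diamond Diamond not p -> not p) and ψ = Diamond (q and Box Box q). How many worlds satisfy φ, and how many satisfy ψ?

4 and 0

For Diamond (Diamond Diamond not p -> not p):
w1: successors {w2}; Diamond Diamond not p -> not p there: w2:T. ✓
w2: successors {w1, w2, w4, w5, w7}; Diamond Diamond not p -> not p there: w1:F, w2:T, w4:F, w5:T, w7:F. ✓
w3: successors {w5, w7}; Diamond Diamond not p -> not p there: w5:T, w7:F. ✓
w4: successors {w4, w7}; Diamond Diamond not p -> not p there: w4:F, w7:F. ✗
w5: successors {w4, w6}; Diamond Diamond not p -> not p there: w4:F, w6:F. ✗
w6: successors {w7}; Diamond Diamond not p -> not p there: w7:F. ✗
w7: successors {w1, w2, w4, w5, w6}; Diamond Diamond not p -> not p there: w1:F, w2:T, w4:F, w5:T, w6:F. ✓
— 4 worlds.
For Diamond (q and Box Box q):
w1: successors {w2}; q and Box Box q there: w2:F. ✗
w2: successors {w1, w2, w4, w5, w7}; q and Box Box q there: w1:F, w2:F, w4:F, w5:F, w7:F. ✗
w3: successors {w5, w7}; q and Box Box q there: w5:F, w7:F. ✗
w4: successors {w4, w7}; q and Box Box q there: w4:F, w7:F. ✗
w5: successors {w4, w6}; q and Box Box q there: w4:F, w6:F. ✗
w6: successors {w7}; q and Box Box q there: w7:F. ✗
w7: successors {w1, w2, w4, w5, w6}; q and Box Box q there: w1:F, w2:F, w4:F, w5:F, w6:F. ✗
— 0 worlds.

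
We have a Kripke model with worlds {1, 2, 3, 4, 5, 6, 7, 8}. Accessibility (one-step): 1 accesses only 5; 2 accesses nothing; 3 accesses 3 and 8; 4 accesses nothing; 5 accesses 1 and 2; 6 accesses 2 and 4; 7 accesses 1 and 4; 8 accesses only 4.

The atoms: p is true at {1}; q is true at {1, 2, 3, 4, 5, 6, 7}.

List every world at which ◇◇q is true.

1: successors {5}; ◇q there: 5:T. ✓
2: no successors, so ◇◇q fails. ✗
3: successors {3, 8}; ◇q there: 3:T, 8:T. ✓
4: no successors, so ◇◇q fails. ✗
5: successors {1, 2}; ◇q there: 1:T, 2:F. ✓
6: successors {2, 4}; ◇q there: 2:F, 4:F. ✗
7: successors {1, 4}; ◇q there: 1:T, 4:F. ✓
8: successors {4}; ◇q there: 4:F. ✗

{1, 3, 5, 7}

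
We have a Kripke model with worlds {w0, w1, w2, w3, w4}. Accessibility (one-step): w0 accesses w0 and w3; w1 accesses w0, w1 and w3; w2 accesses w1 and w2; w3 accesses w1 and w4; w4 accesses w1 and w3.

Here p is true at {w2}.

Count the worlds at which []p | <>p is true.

w0: []p is F, <>p is F. ✗
w1: []p is F, <>p is F. ✗
w2: []p is F, <>p is T. ✓
w3: []p is F, <>p is F. ✗
w4: []p is F, <>p is F. ✗
Satisfying worlds: {w2}.

1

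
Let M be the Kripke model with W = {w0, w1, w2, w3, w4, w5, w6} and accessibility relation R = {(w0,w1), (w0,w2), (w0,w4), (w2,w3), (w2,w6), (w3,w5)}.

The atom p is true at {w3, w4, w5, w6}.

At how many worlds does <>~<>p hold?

w0: successors {w1, w2, w4}; ~<>p there: w1:T, w2:F, w4:T. ✓
w1: no successors, so <>~<>p fails. ✗
w2: successors {w3, w6}; ~<>p there: w3:F, w6:T. ✓
w3: successors {w5}; ~<>p there: w5:T. ✓
w4: no successors, so <>~<>p fails. ✗
w5: no successors, so <>~<>p fails. ✗
w6: no successors, so <>~<>p fails. ✗
Satisfying worlds: {w0, w2, w3}.

3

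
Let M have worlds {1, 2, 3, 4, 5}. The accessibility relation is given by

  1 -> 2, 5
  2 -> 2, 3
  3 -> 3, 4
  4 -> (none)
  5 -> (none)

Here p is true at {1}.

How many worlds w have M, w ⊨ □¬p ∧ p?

1

1: □¬p is T, p is T. ✓
2: □¬p is T, p is F. ✗
3: □¬p is T, p is F. ✗
4: □¬p is T, p is F. ✗
5: □¬p is T, p is F. ✗
Satisfying worlds: {1}.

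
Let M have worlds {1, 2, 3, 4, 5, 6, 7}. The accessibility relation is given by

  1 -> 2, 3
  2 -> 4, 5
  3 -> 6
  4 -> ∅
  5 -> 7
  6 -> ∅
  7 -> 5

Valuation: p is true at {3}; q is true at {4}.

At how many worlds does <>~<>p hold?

1: successors {2, 3}; ~<>p there: 2:T, 3:T. ✓
2: successors {4, 5}; ~<>p there: 4:T, 5:T. ✓
3: successors {6}; ~<>p there: 6:T. ✓
4: no successors, so <>~<>p fails. ✗
5: successors {7}; ~<>p there: 7:T. ✓
6: no successors, so <>~<>p fails. ✗
7: successors {5}; ~<>p there: 5:T. ✓
Satisfying worlds: {1, 2, 3, 5, 7}.

5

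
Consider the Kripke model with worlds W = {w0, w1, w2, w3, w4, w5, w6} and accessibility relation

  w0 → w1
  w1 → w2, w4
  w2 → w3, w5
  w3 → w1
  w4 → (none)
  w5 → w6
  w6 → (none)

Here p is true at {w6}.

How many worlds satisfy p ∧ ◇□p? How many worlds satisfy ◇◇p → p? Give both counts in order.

0 and 6

For p ∧ ◇□p:
w0: p is F, ◇□p is F. ✗
w1: p is F, ◇□p is T. ✗
w2: p is F, ◇□p is T. ✗
w3: p is F, ◇□p is F. ✗
w4: p is F, ◇□p is F. ✗
w5: p is F, ◇□p is T. ✗
w6: p is T, ◇□p is F. ✗
— 0 worlds.
For ◇◇p → p:
w0: ◇◇p is F, p is F. ✓
w1: ◇◇p is F, p is F. ✓
w2: ◇◇p is T, p is F. ✗
w3: ◇◇p is F, p is F. ✓
w4: ◇◇p is F, p is F. ✓
w5: ◇◇p is F, p is F. ✓
w6: ◇◇p is F, p is T. ✓
— 6 worlds.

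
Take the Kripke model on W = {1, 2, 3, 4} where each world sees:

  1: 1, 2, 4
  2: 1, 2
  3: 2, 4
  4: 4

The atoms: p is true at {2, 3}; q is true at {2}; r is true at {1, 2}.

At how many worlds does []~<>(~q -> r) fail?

3

1: successors {1, 2, 4}; ~<>(~q -> r) there: 1:F, 2:F, 4:T. ✗
2: successors {1, 2}; ~<>(~q -> r) there: 1:F, 2:F. ✗
3: successors {2, 4}; ~<>(~q -> r) there: 2:F, 4:T. ✗
4: successors {4}; ~<>(~q -> r) there: 4:T. ✓
Satisfying worlds: {4}.
So []~<>(~q -> r) fails at the other 3 worlds.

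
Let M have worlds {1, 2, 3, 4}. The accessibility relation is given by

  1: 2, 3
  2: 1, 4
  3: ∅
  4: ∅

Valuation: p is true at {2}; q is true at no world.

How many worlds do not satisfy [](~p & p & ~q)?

2

1: successors {2, 3}; ~p & p & ~q there: 2:F, 3:F. ✗
2: successors {1, 4}; ~p & p & ~q there: 1:F, 4:F. ✗
3: no successors, so [](~p & p & ~q) holds vacuously. ✓
4: no successors, so [](~p & p & ~q) holds vacuously. ✓
Satisfying worlds: {3, 4}.
So [](~p & p & ~q) fails at the other 2 worlds.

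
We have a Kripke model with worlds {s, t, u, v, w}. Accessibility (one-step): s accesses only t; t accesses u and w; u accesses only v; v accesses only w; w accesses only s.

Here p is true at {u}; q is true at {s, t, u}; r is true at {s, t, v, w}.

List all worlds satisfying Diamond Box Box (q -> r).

s: successors {t}; Box Box (q -> r) there: t:T. ✓
t: successors {u, w}; Box Box (q -> r) there: u:T, w:T. ✓
u: successors {v}; Box Box (q -> r) there: v:T. ✓
v: successors {w}; Box Box (q -> r) there: w:T. ✓
w: successors {s}; Box Box (q -> r) there: s:F. ✗

{s, t, u, v}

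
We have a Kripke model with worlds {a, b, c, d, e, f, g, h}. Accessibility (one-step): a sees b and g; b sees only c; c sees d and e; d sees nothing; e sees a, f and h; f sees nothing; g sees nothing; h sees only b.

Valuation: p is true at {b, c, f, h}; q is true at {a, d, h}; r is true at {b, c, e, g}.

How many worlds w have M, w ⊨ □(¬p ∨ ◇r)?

a: successors {b, g}; ¬p ∨ ◇r there: b:T, g:T. ✓
b: successors {c}; ¬p ∨ ◇r there: c:T. ✓
c: successors {d, e}; ¬p ∨ ◇r there: d:T, e:T. ✓
d: no successors, so □(¬p ∨ ◇r) holds vacuously. ✓
e: successors {a, f, h}; ¬p ∨ ◇r there: a:T, f:F, h:T. ✗
f: no successors, so □(¬p ∨ ◇r) holds vacuously. ✓
g: no successors, so □(¬p ∨ ◇r) holds vacuously. ✓
h: successors {b}; ¬p ∨ ◇r there: b:T. ✓
Satisfying worlds: {a, b, c, d, f, g, h}.

7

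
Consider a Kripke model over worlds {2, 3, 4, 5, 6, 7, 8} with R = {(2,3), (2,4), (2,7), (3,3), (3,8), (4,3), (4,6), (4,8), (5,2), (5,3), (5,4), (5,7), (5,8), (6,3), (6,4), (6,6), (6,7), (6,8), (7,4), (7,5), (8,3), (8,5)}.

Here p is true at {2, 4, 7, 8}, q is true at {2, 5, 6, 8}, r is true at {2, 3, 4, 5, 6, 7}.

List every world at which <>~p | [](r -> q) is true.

2: <>~p is T, [](r -> q) is F. ✓
3: <>~p is T, [](r -> q) is F. ✓
4: <>~p is T, [](r -> q) is F. ✓
5: <>~p is T, [](r -> q) is F. ✓
6: <>~p is T, [](r -> q) is F. ✓
7: <>~p is T, [](r -> q) is F. ✓
8: <>~p is T, [](r -> q) is F. ✓

{2, 3, 4, 5, 6, 7, 8}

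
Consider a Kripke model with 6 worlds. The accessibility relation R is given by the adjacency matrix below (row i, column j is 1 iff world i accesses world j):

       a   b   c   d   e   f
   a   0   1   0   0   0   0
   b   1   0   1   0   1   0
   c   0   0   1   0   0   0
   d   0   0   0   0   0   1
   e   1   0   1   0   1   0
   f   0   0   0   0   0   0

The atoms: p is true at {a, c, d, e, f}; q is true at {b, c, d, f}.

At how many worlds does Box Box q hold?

3

a: successors {b}; Box q there: b:F. ✗
b: successors {a, c, e}; Box q there: a:T, c:T, e:F. ✗
c: successors {c}; Box q there: c:T. ✓
d: successors {f}; Box q there: f:T. ✓
e: successors {a, c, e}; Box q there: a:T, c:T, e:F. ✗
f: no successors, so Box Box q holds vacuously. ✓
Satisfying worlds: {c, d, f}.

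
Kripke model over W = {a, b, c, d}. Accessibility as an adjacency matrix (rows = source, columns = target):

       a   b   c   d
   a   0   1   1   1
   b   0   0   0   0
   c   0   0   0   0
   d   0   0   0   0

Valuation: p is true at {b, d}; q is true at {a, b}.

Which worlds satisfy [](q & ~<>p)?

{b, c, d}

a: successors {b, c, d}; q & ~<>p there: b:T, c:F, d:F. ✗
b: no successors, so [](q & ~<>p) holds vacuously. ✓
c: no successors, so [](q & ~<>p) holds vacuously. ✓
d: no successors, so [](q & ~<>p) holds vacuously. ✓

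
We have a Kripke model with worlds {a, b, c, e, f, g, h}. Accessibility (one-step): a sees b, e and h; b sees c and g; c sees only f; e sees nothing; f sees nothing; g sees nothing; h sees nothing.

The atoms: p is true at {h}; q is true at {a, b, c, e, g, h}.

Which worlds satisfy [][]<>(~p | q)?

{c, e, f, g, h}

a: successors {b, e, h}; []<>(~p | q) there: b:F, e:T, h:T. ✗
b: successors {c, g}; []<>(~p | q) there: c:F, g:T. ✗
c: successors {f}; []<>(~p | q) there: f:T. ✓
e: no successors, so [][]<>(~p | q) holds vacuously. ✓
f: no successors, so [][]<>(~p | q) holds vacuously. ✓
g: no successors, so [][]<>(~p | q) holds vacuously. ✓
h: no successors, so [][]<>(~p | q) holds vacuously. ✓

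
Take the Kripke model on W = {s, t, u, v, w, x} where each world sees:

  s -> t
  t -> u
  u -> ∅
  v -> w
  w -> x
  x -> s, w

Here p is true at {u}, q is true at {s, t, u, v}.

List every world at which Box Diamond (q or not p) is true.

{s, u, v, w, x}

s: successors {t}; Diamond (q or not p) there: t:T. ✓
t: successors {u}; Diamond (q or not p) there: u:F. ✗
u: no successors, so Box Diamond (q or not p) holds vacuously. ✓
v: successors {w}; Diamond (q or not p) there: w:T. ✓
w: successors {x}; Diamond (q or not p) there: x:T. ✓
x: successors {s, w}; Diamond (q or not p) there: s:T, w:T. ✓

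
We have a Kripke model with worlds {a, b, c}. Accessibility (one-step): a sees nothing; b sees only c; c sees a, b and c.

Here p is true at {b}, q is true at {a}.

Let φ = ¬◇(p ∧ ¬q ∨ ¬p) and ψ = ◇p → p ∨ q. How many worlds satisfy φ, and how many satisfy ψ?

For ¬◇(p ∧ ¬q ∨ ¬p):
a: ◇(p ∧ ¬q ∨ ¬p) is F. ✓
b: ◇(p ∧ ¬q ∨ ¬p) is T. ✗
c: ◇(p ∧ ¬q ∨ ¬p) is T. ✗
— 1 world.
For ◇p → p ∨ q:
a: ◇p is F, p ∨ q is T. ✓
b: ◇p is F, p ∨ q is T. ✓
c: ◇p is T, p ∨ q is F. ✗
— 2 worlds.

1 and 2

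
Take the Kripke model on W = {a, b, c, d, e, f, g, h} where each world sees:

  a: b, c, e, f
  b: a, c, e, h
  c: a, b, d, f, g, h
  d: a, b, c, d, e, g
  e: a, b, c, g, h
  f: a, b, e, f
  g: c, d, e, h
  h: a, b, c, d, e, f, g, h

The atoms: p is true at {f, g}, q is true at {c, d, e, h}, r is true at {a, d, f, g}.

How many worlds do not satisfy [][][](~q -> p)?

8

a: successors {b, c, e, f}; [][](~q -> p) there: b:F, c:F, e:F, f:F. ✗
b: successors {a, c, e, h}; [][](~q -> p) there: a:F, c:F, e:F, h:F. ✗
c: successors {a, b, d, f, g, h}; [][](~q -> p) there: a:F, b:F, d:F, f:F, g:F, h:F. ✗
d: successors {a, b, c, d, e, g}; [][](~q -> p) there: a:F, b:F, c:F, d:F, e:F, g:F. ✗
e: successors {a, b, c, g, h}; [][](~q -> p) there: a:F, b:F, c:F, g:F, h:F. ✗
f: successors {a, b, e, f}; [][](~q -> p) there: a:F, b:F, e:F, f:F. ✗
g: successors {c, d, e, h}; [][](~q -> p) there: c:F, d:F, e:F, h:F. ✗
h: successors {a, b, c, d, e, f, g, h}; [][](~q -> p) there: a:F, b:F, c:F, d:F, e:F, f:F, g:F, h:F. ✗
Satisfying worlds: ∅.
So [][][](~q -> p) fails at the other 8 worlds.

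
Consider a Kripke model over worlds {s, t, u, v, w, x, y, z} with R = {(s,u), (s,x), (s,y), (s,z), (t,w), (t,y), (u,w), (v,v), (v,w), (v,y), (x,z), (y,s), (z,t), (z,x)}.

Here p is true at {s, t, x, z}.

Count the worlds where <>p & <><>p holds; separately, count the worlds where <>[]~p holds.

For <>p & <><>p:
s: <>p is T, <><>p is T. ✓
t: <>p is F, <><>p is T. ✗
u: <>p is F, <><>p is F. ✗
v: <>p is F, <><>p is T. ✗
w: <>p is F, <><>p is F. ✗
x: <>p is T, <><>p is T. ✓
y: <>p is T, <><>p is T. ✓
z: <>p is T, <><>p is T. ✓
— 4 worlds.
For <>[]~p:
s: successors {u, x, y, z}; []~p there: u:T, x:F, y:F, z:F. ✓
t: successors {w, y}; []~p there: w:T, y:F. ✓
u: successors {w}; []~p there: w:T. ✓
v: successors {v, w, y}; []~p there: v:T, w:T, y:F. ✓
w: no successors, so <>[]~p fails. ✗
x: successors {z}; []~p there: z:F. ✗
y: successors {s}; []~p there: s:F. ✗
z: successors {t, x}; []~p there: t:T, x:F. ✓
— 5 worlds.

4 and 5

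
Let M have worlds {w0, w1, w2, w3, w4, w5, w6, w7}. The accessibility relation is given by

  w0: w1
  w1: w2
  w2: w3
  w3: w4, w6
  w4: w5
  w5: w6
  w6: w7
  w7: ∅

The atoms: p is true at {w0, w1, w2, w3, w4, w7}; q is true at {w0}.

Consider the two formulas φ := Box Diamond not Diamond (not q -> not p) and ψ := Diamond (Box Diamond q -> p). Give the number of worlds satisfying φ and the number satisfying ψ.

5 and 7

For Box Diamond not Diamond (not q -> not p):
w0: successors {w1}; Diamond not Diamond (not q -> not p) there: w1:T. ✓
w1: successors {w2}; Diamond not Diamond (not q -> not p) there: w2:F. ✗
w2: successors {w3}; Diamond not Diamond (not q -> not p) there: w3:T. ✓
w3: successors {w4, w6}; Diamond not Diamond (not q -> not p) there: w4:F, w6:T. ✗
w4: successors {w5}; Diamond not Diamond (not q -> not p) there: w5:T. ✓
w5: successors {w6}; Diamond not Diamond (not q -> not p) there: w6:T. ✓
w6: successors {w7}; Diamond not Diamond (not q -> not p) there: w7:F. ✗
w7: no successors, so Box Diamond not Diamond (not q -> not p) holds vacuously. ✓
— 5 worlds.
For Diamond (Box Diamond q -> p):
w0: successors {w1}; Box Diamond q -> p there: w1:T. ✓
w1: successors {w2}; Box Diamond q -> p there: w2:T. ✓
w2: successors {w3}; Box Diamond q -> p there: w3:T. ✓
w3: successors {w4, w6}; Box Diamond q -> p there: w4:T, w6:T. ✓
w4: successors {w5}; Box Diamond q -> p there: w5:T. ✓
w5: successors {w6}; Box Diamond q -> p there: w6:T. ✓
w6: successors {w7}; Box Diamond q -> p there: w7:T. ✓
w7: no successors, so Diamond (Box Diamond q -> p) fails. ✗
— 7 worlds.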